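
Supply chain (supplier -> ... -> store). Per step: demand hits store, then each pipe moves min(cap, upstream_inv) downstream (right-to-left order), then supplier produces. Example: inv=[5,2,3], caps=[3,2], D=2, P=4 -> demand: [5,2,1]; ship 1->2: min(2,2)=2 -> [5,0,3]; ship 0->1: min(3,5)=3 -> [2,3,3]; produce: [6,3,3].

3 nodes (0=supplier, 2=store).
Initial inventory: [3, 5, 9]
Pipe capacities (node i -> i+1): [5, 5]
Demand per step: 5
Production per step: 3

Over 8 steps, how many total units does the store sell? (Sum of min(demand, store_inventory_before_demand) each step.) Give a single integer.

Step 1: sold=5 (running total=5) -> [3 3 9]
Step 2: sold=5 (running total=10) -> [3 3 7]
Step 3: sold=5 (running total=15) -> [3 3 5]
Step 4: sold=5 (running total=20) -> [3 3 3]
Step 5: sold=3 (running total=23) -> [3 3 3]
Step 6: sold=3 (running total=26) -> [3 3 3]
Step 7: sold=3 (running total=29) -> [3 3 3]
Step 8: sold=3 (running total=32) -> [3 3 3]

Answer: 32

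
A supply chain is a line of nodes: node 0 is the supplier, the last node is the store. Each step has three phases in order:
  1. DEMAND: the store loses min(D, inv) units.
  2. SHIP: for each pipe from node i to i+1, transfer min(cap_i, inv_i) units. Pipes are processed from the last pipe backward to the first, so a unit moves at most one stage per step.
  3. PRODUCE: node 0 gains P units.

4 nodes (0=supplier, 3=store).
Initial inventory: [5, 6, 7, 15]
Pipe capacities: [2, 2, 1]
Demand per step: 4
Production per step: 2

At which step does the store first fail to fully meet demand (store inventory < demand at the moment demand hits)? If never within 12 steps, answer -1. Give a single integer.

Step 1: demand=4,sold=4 ship[2->3]=1 ship[1->2]=2 ship[0->1]=2 prod=2 -> [5 6 8 12]
Step 2: demand=4,sold=4 ship[2->3]=1 ship[1->2]=2 ship[0->1]=2 prod=2 -> [5 6 9 9]
Step 3: demand=4,sold=4 ship[2->3]=1 ship[1->2]=2 ship[0->1]=2 prod=2 -> [5 6 10 6]
Step 4: demand=4,sold=4 ship[2->3]=1 ship[1->2]=2 ship[0->1]=2 prod=2 -> [5 6 11 3]
Step 5: demand=4,sold=3 ship[2->3]=1 ship[1->2]=2 ship[0->1]=2 prod=2 -> [5 6 12 1]
Step 6: demand=4,sold=1 ship[2->3]=1 ship[1->2]=2 ship[0->1]=2 prod=2 -> [5 6 13 1]
Step 7: demand=4,sold=1 ship[2->3]=1 ship[1->2]=2 ship[0->1]=2 prod=2 -> [5 6 14 1]
Step 8: demand=4,sold=1 ship[2->3]=1 ship[1->2]=2 ship[0->1]=2 prod=2 -> [5 6 15 1]
Step 9: demand=4,sold=1 ship[2->3]=1 ship[1->2]=2 ship[0->1]=2 prod=2 -> [5 6 16 1]
Step 10: demand=4,sold=1 ship[2->3]=1 ship[1->2]=2 ship[0->1]=2 prod=2 -> [5 6 17 1]
Step 11: demand=4,sold=1 ship[2->3]=1 ship[1->2]=2 ship[0->1]=2 prod=2 -> [5 6 18 1]
Step 12: demand=4,sold=1 ship[2->3]=1 ship[1->2]=2 ship[0->1]=2 prod=2 -> [5 6 19 1]
First stockout at step 5

5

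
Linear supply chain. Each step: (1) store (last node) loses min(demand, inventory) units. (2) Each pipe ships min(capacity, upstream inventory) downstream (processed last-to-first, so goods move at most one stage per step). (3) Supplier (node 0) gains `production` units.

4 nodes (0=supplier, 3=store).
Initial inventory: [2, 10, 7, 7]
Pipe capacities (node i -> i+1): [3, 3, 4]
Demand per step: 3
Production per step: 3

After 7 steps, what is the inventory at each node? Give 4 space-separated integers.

Step 1: demand=3,sold=3 ship[2->3]=4 ship[1->2]=3 ship[0->1]=2 prod=3 -> inv=[3 9 6 8]
Step 2: demand=3,sold=3 ship[2->3]=4 ship[1->2]=3 ship[0->1]=3 prod=3 -> inv=[3 9 5 9]
Step 3: demand=3,sold=3 ship[2->3]=4 ship[1->2]=3 ship[0->1]=3 prod=3 -> inv=[3 9 4 10]
Step 4: demand=3,sold=3 ship[2->3]=4 ship[1->2]=3 ship[0->1]=3 prod=3 -> inv=[3 9 3 11]
Step 5: demand=3,sold=3 ship[2->3]=3 ship[1->2]=3 ship[0->1]=3 prod=3 -> inv=[3 9 3 11]
Step 6: demand=3,sold=3 ship[2->3]=3 ship[1->2]=3 ship[0->1]=3 prod=3 -> inv=[3 9 3 11]
Step 7: demand=3,sold=3 ship[2->3]=3 ship[1->2]=3 ship[0->1]=3 prod=3 -> inv=[3 9 3 11]

3 9 3 11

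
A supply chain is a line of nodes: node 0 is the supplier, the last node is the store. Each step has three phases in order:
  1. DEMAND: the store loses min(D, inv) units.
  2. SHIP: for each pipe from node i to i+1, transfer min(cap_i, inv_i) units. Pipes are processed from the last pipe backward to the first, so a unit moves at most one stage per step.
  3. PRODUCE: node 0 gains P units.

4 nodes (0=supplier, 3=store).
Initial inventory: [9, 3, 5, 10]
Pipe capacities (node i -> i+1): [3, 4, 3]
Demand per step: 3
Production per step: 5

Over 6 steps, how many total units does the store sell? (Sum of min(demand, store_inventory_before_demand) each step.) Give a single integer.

Answer: 18

Derivation:
Step 1: sold=3 (running total=3) -> [11 3 5 10]
Step 2: sold=3 (running total=6) -> [13 3 5 10]
Step 3: sold=3 (running total=9) -> [15 3 5 10]
Step 4: sold=3 (running total=12) -> [17 3 5 10]
Step 5: sold=3 (running total=15) -> [19 3 5 10]
Step 6: sold=3 (running total=18) -> [21 3 5 10]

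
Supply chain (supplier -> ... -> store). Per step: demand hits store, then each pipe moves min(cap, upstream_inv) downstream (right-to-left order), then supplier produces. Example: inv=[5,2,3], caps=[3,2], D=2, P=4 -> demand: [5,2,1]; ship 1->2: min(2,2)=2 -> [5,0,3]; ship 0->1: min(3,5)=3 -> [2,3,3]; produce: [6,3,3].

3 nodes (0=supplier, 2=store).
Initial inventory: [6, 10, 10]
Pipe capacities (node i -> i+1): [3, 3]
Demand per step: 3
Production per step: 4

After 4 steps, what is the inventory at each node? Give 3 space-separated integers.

Step 1: demand=3,sold=3 ship[1->2]=3 ship[0->1]=3 prod=4 -> inv=[7 10 10]
Step 2: demand=3,sold=3 ship[1->2]=3 ship[0->1]=3 prod=4 -> inv=[8 10 10]
Step 3: demand=3,sold=3 ship[1->2]=3 ship[0->1]=3 prod=4 -> inv=[9 10 10]
Step 4: demand=3,sold=3 ship[1->2]=3 ship[0->1]=3 prod=4 -> inv=[10 10 10]

10 10 10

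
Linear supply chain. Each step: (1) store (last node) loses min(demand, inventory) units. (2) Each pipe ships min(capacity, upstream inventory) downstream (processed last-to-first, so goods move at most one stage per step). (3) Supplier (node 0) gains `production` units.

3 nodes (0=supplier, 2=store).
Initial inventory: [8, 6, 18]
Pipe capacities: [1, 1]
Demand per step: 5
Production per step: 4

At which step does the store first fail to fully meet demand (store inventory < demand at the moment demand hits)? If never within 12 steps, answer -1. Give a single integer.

Step 1: demand=5,sold=5 ship[1->2]=1 ship[0->1]=1 prod=4 -> [11 6 14]
Step 2: demand=5,sold=5 ship[1->2]=1 ship[0->1]=1 prod=4 -> [14 6 10]
Step 3: demand=5,sold=5 ship[1->2]=1 ship[0->1]=1 prod=4 -> [17 6 6]
Step 4: demand=5,sold=5 ship[1->2]=1 ship[0->1]=1 prod=4 -> [20 6 2]
Step 5: demand=5,sold=2 ship[1->2]=1 ship[0->1]=1 prod=4 -> [23 6 1]
Step 6: demand=5,sold=1 ship[1->2]=1 ship[0->1]=1 prod=4 -> [26 6 1]
Step 7: demand=5,sold=1 ship[1->2]=1 ship[0->1]=1 prod=4 -> [29 6 1]
Step 8: demand=5,sold=1 ship[1->2]=1 ship[0->1]=1 prod=4 -> [32 6 1]
Step 9: demand=5,sold=1 ship[1->2]=1 ship[0->1]=1 prod=4 -> [35 6 1]
Step 10: demand=5,sold=1 ship[1->2]=1 ship[0->1]=1 prod=4 -> [38 6 1]
Step 11: demand=5,sold=1 ship[1->2]=1 ship[0->1]=1 prod=4 -> [41 6 1]
Step 12: demand=5,sold=1 ship[1->2]=1 ship[0->1]=1 prod=4 -> [44 6 1]
First stockout at step 5

5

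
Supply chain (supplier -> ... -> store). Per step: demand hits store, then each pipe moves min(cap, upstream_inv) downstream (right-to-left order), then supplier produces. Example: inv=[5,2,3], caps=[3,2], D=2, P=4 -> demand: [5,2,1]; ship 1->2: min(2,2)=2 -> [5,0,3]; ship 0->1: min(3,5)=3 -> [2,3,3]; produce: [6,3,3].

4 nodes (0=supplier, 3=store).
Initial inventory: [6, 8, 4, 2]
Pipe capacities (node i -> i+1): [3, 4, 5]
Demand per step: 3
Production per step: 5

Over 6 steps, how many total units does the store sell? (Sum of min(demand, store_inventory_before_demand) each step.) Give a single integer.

Answer: 17

Derivation:
Step 1: sold=2 (running total=2) -> [8 7 4 4]
Step 2: sold=3 (running total=5) -> [10 6 4 5]
Step 3: sold=3 (running total=8) -> [12 5 4 6]
Step 4: sold=3 (running total=11) -> [14 4 4 7]
Step 5: sold=3 (running total=14) -> [16 3 4 8]
Step 6: sold=3 (running total=17) -> [18 3 3 9]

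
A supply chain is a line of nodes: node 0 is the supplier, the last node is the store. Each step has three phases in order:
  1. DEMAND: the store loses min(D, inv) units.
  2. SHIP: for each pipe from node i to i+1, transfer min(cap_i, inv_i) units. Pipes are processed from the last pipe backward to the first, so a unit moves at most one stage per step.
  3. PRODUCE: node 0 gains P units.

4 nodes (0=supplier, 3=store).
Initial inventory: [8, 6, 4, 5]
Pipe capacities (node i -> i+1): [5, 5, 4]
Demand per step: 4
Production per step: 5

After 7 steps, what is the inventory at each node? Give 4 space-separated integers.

Step 1: demand=4,sold=4 ship[2->3]=4 ship[1->2]=5 ship[0->1]=5 prod=5 -> inv=[8 6 5 5]
Step 2: demand=4,sold=4 ship[2->3]=4 ship[1->2]=5 ship[0->1]=5 prod=5 -> inv=[8 6 6 5]
Step 3: demand=4,sold=4 ship[2->3]=4 ship[1->2]=5 ship[0->1]=5 prod=5 -> inv=[8 6 7 5]
Step 4: demand=4,sold=4 ship[2->3]=4 ship[1->2]=5 ship[0->1]=5 prod=5 -> inv=[8 6 8 5]
Step 5: demand=4,sold=4 ship[2->3]=4 ship[1->2]=5 ship[0->1]=5 prod=5 -> inv=[8 6 9 5]
Step 6: demand=4,sold=4 ship[2->3]=4 ship[1->2]=5 ship[0->1]=5 prod=5 -> inv=[8 6 10 5]
Step 7: demand=4,sold=4 ship[2->3]=4 ship[1->2]=5 ship[0->1]=5 prod=5 -> inv=[8 6 11 5]

8 6 11 5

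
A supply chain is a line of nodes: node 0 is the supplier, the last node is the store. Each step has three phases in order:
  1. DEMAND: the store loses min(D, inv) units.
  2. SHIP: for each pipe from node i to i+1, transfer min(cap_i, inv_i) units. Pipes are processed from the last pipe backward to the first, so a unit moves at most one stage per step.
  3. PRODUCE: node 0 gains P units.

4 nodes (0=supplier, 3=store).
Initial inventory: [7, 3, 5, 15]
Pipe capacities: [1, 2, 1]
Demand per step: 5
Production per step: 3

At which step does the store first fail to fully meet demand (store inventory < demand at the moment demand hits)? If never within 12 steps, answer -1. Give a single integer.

Step 1: demand=5,sold=5 ship[2->3]=1 ship[1->2]=2 ship[0->1]=1 prod=3 -> [9 2 6 11]
Step 2: demand=5,sold=5 ship[2->3]=1 ship[1->2]=2 ship[0->1]=1 prod=3 -> [11 1 7 7]
Step 3: demand=5,sold=5 ship[2->3]=1 ship[1->2]=1 ship[0->1]=1 prod=3 -> [13 1 7 3]
Step 4: demand=5,sold=3 ship[2->3]=1 ship[1->2]=1 ship[0->1]=1 prod=3 -> [15 1 7 1]
Step 5: demand=5,sold=1 ship[2->3]=1 ship[1->2]=1 ship[0->1]=1 prod=3 -> [17 1 7 1]
Step 6: demand=5,sold=1 ship[2->3]=1 ship[1->2]=1 ship[0->1]=1 prod=3 -> [19 1 7 1]
Step 7: demand=5,sold=1 ship[2->3]=1 ship[1->2]=1 ship[0->1]=1 prod=3 -> [21 1 7 1]
Step 8: demand=5,sold=1 ship[2->3]=1 ship[1->2]=1 ship[0->1]=1 prod=3 -> [23 1 7 1]
Step 9: demand=5,sold=1 ship[2->3]=1 ship[1->2]=1 ship[0->1]=1 prod=3 -> [25 1 7 1]
Step 10: demand=5,sold=1 ship[2->3]=1 ship[1->2]=1 ship[0->1]=1 prod=3 -> [27 1 7 1]
Step 11: demand=5,sold=1 ship[2->3]=1 ship[1->2]=1 ship[0->1]=1 prod=3 -> [29 1 7 1]
Step 12: demand=5,sold=1 ship[2->3]=1 ship[1->2]=1 ship[0->1]=1 prod=3 -> [31 1 7 1]
First stockout at step 4

4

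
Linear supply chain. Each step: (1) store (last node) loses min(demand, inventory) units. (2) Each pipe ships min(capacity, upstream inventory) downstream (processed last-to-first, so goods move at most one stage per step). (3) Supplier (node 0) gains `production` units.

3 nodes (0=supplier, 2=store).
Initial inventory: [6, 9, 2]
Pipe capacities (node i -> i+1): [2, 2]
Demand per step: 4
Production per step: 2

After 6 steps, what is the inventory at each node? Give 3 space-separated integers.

Step 1: demand=4,sold=2 ship[1->2]=2 ship[0->1]=2 prod=2 -> inv=[6 9 2]
Step 2: demand=4,sold=2 ship[1->2]=2 ship[0->1]=2 prod=2 -> inv=[6 9 2]
Step 3: demand=4,sold=2 ship[1->2]=2 ship[0->1]=2 prod=2 -> inv=[6 9 2]
Step 4: demand=4,sold=2 ship[1->2]=2 ship[0->1]=2 prod=2 -> inv=[6 9 2]
Step 5: demand=4,sold=2 ship[1->2]=2 ship[0->1]=2 prod=2 -> inv=[6 9 2]
Step 6: demand=4,sold=2 ship[1->2]=2 ship[0->1]=2 prod=2 -> inv=[6 9 2]

6 9 2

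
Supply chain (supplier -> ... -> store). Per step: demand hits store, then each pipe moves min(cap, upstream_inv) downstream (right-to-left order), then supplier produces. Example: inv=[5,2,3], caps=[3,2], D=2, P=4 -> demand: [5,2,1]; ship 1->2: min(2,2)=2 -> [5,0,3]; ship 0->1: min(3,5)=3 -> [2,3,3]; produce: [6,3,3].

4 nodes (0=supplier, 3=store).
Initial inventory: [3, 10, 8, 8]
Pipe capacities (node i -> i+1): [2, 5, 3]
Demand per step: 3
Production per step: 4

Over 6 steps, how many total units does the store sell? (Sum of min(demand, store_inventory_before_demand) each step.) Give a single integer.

Step 1: sold=3 (running total=3) -> [5 7 10 8]
Step 2: sold=3 (running total=6) -> [7 4 12 8]
Step 3: sold=3 (running total=9) -> [9 2 13 8]
Step 4: sold=3 (running total=12) -> [11 2 12 8]
Step 5: sold=3 (running total=15) -> [13 2 11 8]
Step 6: sold=3 (running total=18) -> [15 2 10 8]

Answer: 18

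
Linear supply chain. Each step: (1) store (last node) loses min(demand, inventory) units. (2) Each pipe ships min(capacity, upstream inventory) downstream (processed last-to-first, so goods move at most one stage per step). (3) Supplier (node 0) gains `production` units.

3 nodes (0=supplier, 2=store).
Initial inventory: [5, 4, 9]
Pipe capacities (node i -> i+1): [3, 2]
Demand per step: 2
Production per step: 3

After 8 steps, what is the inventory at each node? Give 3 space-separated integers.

Step 1: demand=2,sold=2 ship[1->2]=2 ship[0->1]=3 prod=3 -> inv=[5 5 9]
Step 2: demand=2,sold=2 ship[1->2]=2 ship[0->1]=3 prod=3 -> inv=[5 6 9]
Step 3: demand=2,sold=2 ship[1->2]=2 ship[0->1]=3 prod=3 -> inv=[5 7 9]
Step 4: demand=2,sold=2 ship[1->2]=2 ship[0->1]=3 prod=3 -> inv=[5 8 9]
Step 5: demand=2,sold=2 ship[1->2]=2 ship[0->1]=3 prod=3 -> inv=[5 9 9]
Step 6: demand=2,sold=2 ship[1->2]=2 ship[0->1]=3 prod=3 -> inv=[5 10 9]
Step 7: demand=2,sold=2 ship[1->2]=2 ship[0->1]=3 prod=3 -> inv=[5 11 9]
Step 8: demand=2,sold=2 ship[1->2]=2 ship[0->1]=3 prod=3 -> inv=[5 12 9]

5 12 9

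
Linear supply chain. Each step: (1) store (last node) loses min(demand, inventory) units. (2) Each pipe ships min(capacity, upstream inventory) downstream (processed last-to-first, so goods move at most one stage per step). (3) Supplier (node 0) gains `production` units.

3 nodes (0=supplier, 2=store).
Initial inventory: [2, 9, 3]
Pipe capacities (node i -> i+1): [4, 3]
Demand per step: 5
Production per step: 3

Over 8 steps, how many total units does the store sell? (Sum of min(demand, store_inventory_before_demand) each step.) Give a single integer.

Answer: 24

Derivation:
Step 1: sold=3 (running total=3) -> [3 8 3]
Step 2: sold=3 (running total=6) -> [3 8 3]
Step 3: sold=3 (running total=9) -> [3 8 3]
Step 4: sold=3 (running total=12) -> [3 8 3]
Step 5: sold=3 (running total=15) -> [3 8 3]
Step 6: sold=3 (running total=18) -> [3 8 3]
Step 7: sold=3 (running total=21) -> [3 8 3]
Step 8: sold=3 (running total=24) -> [3 8 3]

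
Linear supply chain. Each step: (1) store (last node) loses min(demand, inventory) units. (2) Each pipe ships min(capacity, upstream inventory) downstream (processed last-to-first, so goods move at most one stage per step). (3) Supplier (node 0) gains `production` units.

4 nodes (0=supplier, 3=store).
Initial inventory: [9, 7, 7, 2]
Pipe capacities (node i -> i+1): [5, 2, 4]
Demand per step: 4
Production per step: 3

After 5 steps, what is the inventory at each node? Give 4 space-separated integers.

Step 1: demand=4,sold=2 ship[2->3]=4 ship[1->2]=2 ship[0->1]=5 prod=3 -> inv=[7 10 5 4]
Step 2: demand=4,sold=4 ship[2->3]=4 ship[1->2]=2 ship[0->1]=5 prod=3 -> inv=[5 13 3 4]
Step 3: demand=4,sold=4 ship[2->3]=3 ship[1->2]=2 ship[0->1]=5 prod=3 -> inv=[3 16 2 3]
Step 4: demand=4,sold=3 ship[2->3]=2 ship[1->2]=2 ship[0->1]=3 prod=3 -> inv=[3 17 2 2]
Step 5: demand=4,sold=2 ship[2->3]=2 ship[1->2]=2 ship[0->1]=3 prod=3 -> inv=[3 18 2 2]

3 18 2 2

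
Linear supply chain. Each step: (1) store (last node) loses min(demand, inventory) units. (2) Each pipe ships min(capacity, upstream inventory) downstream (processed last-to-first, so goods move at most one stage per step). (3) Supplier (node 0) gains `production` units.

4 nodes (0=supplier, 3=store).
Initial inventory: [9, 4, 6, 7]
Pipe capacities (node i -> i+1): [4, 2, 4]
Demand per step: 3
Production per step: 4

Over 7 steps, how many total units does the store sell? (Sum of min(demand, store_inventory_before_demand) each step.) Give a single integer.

Answer: 21

Derivation:
Step 1: sold=3 (running total=3) -> [9 6 4 8]
Step 2: sold=3 (running total=6) -> [9 8 2 9]
Step 3: sold=3 (running total=9) -> [9 10 2 8]
Step 4: sold=3 (running total=12) -> [9 12 2 7]
Step 5: sold=3 (running total=15) -> [9 14 2 6]
Step 6: sold=3 (running total=18) -> [9 16 2 5]
Step 7: sold=3 (running total=21) -> [9 18 2 4]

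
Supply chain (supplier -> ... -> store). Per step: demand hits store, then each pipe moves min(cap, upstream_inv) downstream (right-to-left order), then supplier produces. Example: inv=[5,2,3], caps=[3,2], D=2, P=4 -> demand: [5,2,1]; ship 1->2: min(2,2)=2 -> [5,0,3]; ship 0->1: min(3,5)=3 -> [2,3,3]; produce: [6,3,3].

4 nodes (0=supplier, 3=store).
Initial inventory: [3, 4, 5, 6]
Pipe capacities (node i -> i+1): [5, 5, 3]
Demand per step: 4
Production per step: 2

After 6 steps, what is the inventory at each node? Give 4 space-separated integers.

Step 1: demand=4,sold=4 ship[2->3]=3 ship[1->2]=4 ship[0->1]=3 prod=2 -> inv=[2 3 6 5]
Step 2: demand=4,sold=4 ship[2->3]=3 ship[1->2]=3 ship[0->1]=2 prod=2 -> inv=[2 2 6 4]
Step 3: demand=4,sold=4 ship[2->3]=3 ship[1->2]=2 ship[0->1]=2 prod=2 -> inv=[2 2 5 3]
Step 4: demand=4,sold=3 ship[2->3]=3 ship[1->2]=2 ship[0->1]=2 prod=2 -> inv=[2 2 4 3]
Step 5: demand=4,sold=3 ship[2->3]=3 ship[1->2]=2 ship[0->1]=2 prod=2 -> inv=[2 2 3 3]
Step 6: demand=4,sold=3 ship[2->3]=3 ship[1->2]=2 ship[0->1]=2 prod=2 -> inv=[2 2 2 3]

2 2 2 3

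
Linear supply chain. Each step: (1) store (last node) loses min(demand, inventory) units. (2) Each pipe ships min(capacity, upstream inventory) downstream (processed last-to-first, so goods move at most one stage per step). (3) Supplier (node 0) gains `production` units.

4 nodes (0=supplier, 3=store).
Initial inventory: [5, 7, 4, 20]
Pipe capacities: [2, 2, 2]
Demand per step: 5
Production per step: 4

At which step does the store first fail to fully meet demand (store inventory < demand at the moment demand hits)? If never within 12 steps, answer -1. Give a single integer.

Step 1: demand=5,sold=5 ship[2->3]=2 ship[1->2]=2 ship[0->1]=2 prod=4 -> [7 7 4 17]
Step 2: demand=5,sold=5 ship[2->3]=2 ship[1->2]=2 ship[0->1]=2 prod=4 -> [9 7 4 14]
Step 3: demand=5,sold=5 ship[2->3]=2 ship[1->2]=2 ship[0->1]=2 prod=4 -> [11 7 4 11]
Step 4: demand=5,sold=5 ship[2->3]=2 ship[1->2]=2 ship[0->1]=2 prod=4 -> [13 7 4 8]
Step 5: demand=5,sold=5 ship[2->3]=2 ship[1->2]=2 ship[0->1]=2 prod=4 -> [15 7 4 5]
Step 6: demand=5,sold=5 ship[2->3]=2 ship[1->2]=2 ship[0->1]=2 prod=4 -> [17 7 4 2]
Step 7: demand=5,sold=2 ship[2->3]=2 ship[1->2]=2 ship[0->1]=2 prod=4 -> [19 7 4 2]
Step 8: demand=5,sold=2 ship[2->3]=2 ship[1->2]=2 ship[0->1]=2 prod=4 -> [21 7 4 2]
Step 9: demand=5,sold=2 ship[2->3]=2 ship[1->2]=2 ship[0->1]=2 prod=4 -> [23 7 4 2]
Step 10: demand=5,sold=2 ship[2->3]=2 ship[1->2]=2 ship[0->1]=2 prod=4 -> [25 7 4 2]
Step 11: demand=5,sold=2 ship[2->3]=2 ship[1->2]=2 ship[0->1]=2 prod=4 -> [27 7 4 2]
Step 12: demand=5,sold=2 ship[2->3]=2 ship[1->2]=2 ship[0->1]=2 prod=4 -> [29 7 4 2]
First stockout at step 7

7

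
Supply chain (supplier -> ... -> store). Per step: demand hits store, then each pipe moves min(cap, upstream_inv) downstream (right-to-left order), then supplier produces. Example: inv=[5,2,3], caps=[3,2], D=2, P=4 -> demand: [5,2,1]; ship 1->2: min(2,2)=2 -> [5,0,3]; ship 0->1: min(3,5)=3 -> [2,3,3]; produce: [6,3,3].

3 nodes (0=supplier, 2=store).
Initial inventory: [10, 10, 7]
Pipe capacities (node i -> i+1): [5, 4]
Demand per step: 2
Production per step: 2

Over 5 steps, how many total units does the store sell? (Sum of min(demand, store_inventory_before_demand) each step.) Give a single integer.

Answer: 10

Derivation:
Step 1: sold=2 (running total=2) -> [7 11 9]
Step 2: sold=2 (running total=4) -> [4 12 11]
Step 3: sold=2 (running total=6) -> [2 12 13]
Step 4: sold=2 (running total=8) -> [2 10 15]
Step 5: sold=2 (running total=10) -> [2 8 17]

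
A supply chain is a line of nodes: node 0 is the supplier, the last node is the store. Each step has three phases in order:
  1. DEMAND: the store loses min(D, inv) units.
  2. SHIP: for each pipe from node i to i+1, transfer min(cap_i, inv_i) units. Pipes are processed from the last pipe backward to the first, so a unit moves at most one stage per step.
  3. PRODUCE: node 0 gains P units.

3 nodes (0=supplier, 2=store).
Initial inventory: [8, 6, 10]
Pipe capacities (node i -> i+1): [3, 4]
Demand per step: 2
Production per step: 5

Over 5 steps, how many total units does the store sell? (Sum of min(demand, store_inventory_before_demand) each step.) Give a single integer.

Step 1: sold=2 (running total=2) -> [10 5 12]
Step 2: sold=2 (running total=4) -> [12 4 14]
Step 3: sold=2 (running total=6) -> [14 3 16]
Step 4: sold=2 (running total=8) -> [16 3 17]
Step 5: sold=2 (running total=10) -> [18 3 18]

Answer: 10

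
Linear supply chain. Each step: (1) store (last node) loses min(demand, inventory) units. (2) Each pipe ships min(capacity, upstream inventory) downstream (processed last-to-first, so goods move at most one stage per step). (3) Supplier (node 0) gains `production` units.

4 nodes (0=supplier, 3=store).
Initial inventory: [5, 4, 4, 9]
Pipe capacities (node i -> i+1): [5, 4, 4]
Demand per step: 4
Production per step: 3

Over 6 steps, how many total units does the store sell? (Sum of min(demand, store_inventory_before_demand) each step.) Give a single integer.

Step 1: sold=4 (running total=4) -> [3 5 4 9]
Step 2: sold=4 (running total=8) -> [3 4 4 9]
Step 3: sold=4 (running total=12) -> [3 3 4 9]
Step 4: sold=4 (running total=16) -> [3 3 3 9]
Step 5: sold=4 (running total=20) -> [3 3 3 8]
Step 6: sold=4 (running total=24) -> [3 3 3 7]

Answer: 24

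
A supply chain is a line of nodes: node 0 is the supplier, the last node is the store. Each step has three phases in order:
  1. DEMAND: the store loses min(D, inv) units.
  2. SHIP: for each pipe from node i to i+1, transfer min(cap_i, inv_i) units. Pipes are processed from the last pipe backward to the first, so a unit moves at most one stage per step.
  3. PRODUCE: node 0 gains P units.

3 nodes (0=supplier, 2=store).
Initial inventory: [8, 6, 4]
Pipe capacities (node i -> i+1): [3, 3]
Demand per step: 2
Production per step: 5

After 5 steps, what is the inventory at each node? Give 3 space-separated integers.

Step 1: demand=2,sold=2 ship[1->2]=3 ship[0->1]=3 prod=5 -> inv=[10 6 5]
Step 2: demand=2,sold=2 ship[1->2]=3 ship[0->1]=3 prod=5 -> inv=[12 6 6]
Step 3: demand=2,sold=2 ship[1->2]=3 ship[0->1]=3 prod=5 -> inv=[14 6 7]
Step 4: demand=2,sold=2 ship[1->2]=3 ship[0->1]=3 prod=5 -> inv=[16 6 8]
Step 5: demand=2,sold=2 ship[1->2]=3 ship[0->1]=3 prod=5 -> inv=[18 6 9]

18 6 9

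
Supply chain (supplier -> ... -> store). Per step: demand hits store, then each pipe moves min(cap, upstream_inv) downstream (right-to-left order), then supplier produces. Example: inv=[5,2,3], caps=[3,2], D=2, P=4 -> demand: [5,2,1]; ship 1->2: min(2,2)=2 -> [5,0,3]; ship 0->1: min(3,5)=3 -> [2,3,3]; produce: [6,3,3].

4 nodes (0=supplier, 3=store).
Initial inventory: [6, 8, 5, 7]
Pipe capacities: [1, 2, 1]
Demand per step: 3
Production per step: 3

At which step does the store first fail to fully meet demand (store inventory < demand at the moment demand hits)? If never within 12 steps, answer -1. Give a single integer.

Step 1: demand=3,sold=3 ship[2->3]=1 ship[1->2]=2 ship[0->1]=1 prod=3 -> [8 7 6 5]
Step 2: demand=3,sold=3 ship[2->3]=1 ship[1->2]=2 ship[0->1]=1 prod=3 -> [10 6 7 3]
Step 3: demand=3,sold=3 ship[2->3]=1 ship[1->2]=2 ship[0->1]=1 prod=3 -> [12 5 8 1]
Step 4: demand=3,sold=1 ship[2->3]=1 ship[1->2]=2 ship[0->1]=1 prod=3 -> [14 4 9 1]
Step 5: demand=3,sold=1 ship[2->3]=1 ship[1->2]=2 ship[0->1]=1 prod=3 -> [16 3 10 1]
Step 6: demand=3,sold=1 ship[2->3]=1 ship[1->2]=2 ship[0->1]=1 prod=3 -> [18 2 11 1]
Step 7: demand=3,sold=1 ship[2->3]=1 ship[1->2]=2 ship[0->1]=1 prod=3 -> [20 1 12 1]
Step 8: demand=3,sold=1 ship[2->3]=1 ship[1->2]=1 ship[0->1]=1 prod=3 -> [22 1 12 1]
Step 9: demand=3,sold=1 ship[2->3]=1 ship[1->2]=1 ship[0->1]=1 prod=3 -> [24 1 12 1]
Step 10: demand=3,sold=1 ship[2->3]=1 ship[1->2]=1 ship[0->1]=1 prod=3 -> [26 1 12 1]
Step 11: demand=3,sold=1 ship[2->3]=1 ship[1->2]=1 ship[0->1]=1 prod=3 -> [28 1 12 1]
Step 12: demand=3,sold=1 ship[2->3]=1 ship[1->2]=1 ship[0->1]=1 prod=3 -> [30 1 12 1]
First stockout at step 4

4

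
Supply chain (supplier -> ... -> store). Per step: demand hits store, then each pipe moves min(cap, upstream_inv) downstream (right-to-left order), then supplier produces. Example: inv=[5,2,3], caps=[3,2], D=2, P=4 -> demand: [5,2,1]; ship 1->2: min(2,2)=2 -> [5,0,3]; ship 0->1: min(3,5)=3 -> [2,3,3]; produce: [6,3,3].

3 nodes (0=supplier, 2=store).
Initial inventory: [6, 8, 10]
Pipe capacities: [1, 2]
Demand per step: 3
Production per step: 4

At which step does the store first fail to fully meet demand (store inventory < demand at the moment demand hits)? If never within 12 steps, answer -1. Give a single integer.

Step 1: demand=3,sold=3 ship[1->2]=2 ship[0->1]=1 prod=4 -> [9 7 9]
Step 2: demand=3,sold=3 ship[1->2]=2 ship[0->1]=1 prod=4 -> [12 6 8]
Step 3: demand=3,sold=3 ship[1->2]=2 ship[0->1]=1 prod=4 -> [15 5 7]
Step 4: demand=3,sold=3 ship[1->2]=2 ship[0->1]=1 prod=4 -> [18 4 6]
Step 5: demand=3,sold=3 ship[1->2]=2 ship[0->1]=1 prod=4 -> [21 3 5]
Step 6: demand=3,sold=3 ship[1->2]=2 ship[0->1]=1 prod=4 -> [24 2 4]
Step 7: demand=3,sold=3 ship[1->2]=2 ship[0->1]=1 prod=4 -> [27 1 3]
Step 8: demand=3,sold=3 ship[1->2]=1 ship[0->1]=1 prod=4 -> [30 1 1]
Step 9: demand=3,sold=1 ship[1->2]=1 ship[0->1]=1 prod=4 -> [33 1 1]
Step 10: demand=3,sold=1 ship[1->2]=1 ship[0->1]=1 prod=4 -> [36 1 1]
Step 11: demand=3,sold=1 ship[1->2]=1 ship[0->1]=1 prod=4 -> [39 1 1]
Step 12: demand=3,sold=1 ship[1->2]=1 ship[0->1]=1 prod=4 -> [42 1 1]
First stockout at step 9

9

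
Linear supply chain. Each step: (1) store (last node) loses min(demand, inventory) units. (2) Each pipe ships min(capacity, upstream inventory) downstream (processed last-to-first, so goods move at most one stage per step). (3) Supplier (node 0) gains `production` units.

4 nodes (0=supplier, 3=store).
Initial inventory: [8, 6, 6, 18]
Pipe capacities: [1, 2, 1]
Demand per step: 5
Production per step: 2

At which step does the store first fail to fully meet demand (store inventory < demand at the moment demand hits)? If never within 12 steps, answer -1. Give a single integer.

Step 1: demand=5,sold=5 ship[2->3]=1 ship[1->2]=2 ship[0->1]=1 prod=2 -> [9 5 7 14]
Step 2: demand=5,sold=5 ship[2->3]=1 ship[1->2]=2 ship[0->1]=1 prod=2 -> [10 4 8 10]
Step 3: demand=5,sold=5 ship[2->3]=1 ship[1->2]=2 ship[0->1]=1 prod=2 -> [11 3 9 6]
Step 4: demand=5,sold=5 ship[2->3]=1 ship[1->2]=2 ship[0->1]=1 prod=2 -> [12 2 10 2]
Step 5: demand=5,sold=2 ship[2->3]=1 ship[1->2]=2 ship[0->1]=1 prod=2 -> [13 1 11 1]
Step 6: demand=5,sold=1 ship[2->3]=1 ship[1->2]=1 ship[0->1]=1 prod=2 -> [14 1 11 1]
Step 7: demand=5,sold=1 ship[2->3]=1 ship[1->2]=1 ship[0->1]=1 prod=2 -> [15 1 11 1]
Step 8: demand=5,sold=1 ship[2->3]=1 ship[1->2]=1 ship[0->1]=1 prod=2 -> [16 1 11 1]
Step 9: demand=5,sold=1 ship[2->3]=1 ship[1->2]=1 ship[0->1]=1 prod=2 -> [17 1 11 1]
Step 10: demand=5,sold=1 ship[2->3]=1 ship[1->2]=1 ship[0->1]=1 prod=2 -> [18 1 11 1]
Step 11: demand=5,sold=1 ship[2->3]=1 ship[1->2]=1 ship[0->1]=1 prod=2 -> [19 1 11 1]
Step 12: demand=5,sold=1 ship[2->3]=1 ship[1->2]=1 ship[0->1]=1 prod=2 -> [20 1 11 1]
First stockout at step 5

5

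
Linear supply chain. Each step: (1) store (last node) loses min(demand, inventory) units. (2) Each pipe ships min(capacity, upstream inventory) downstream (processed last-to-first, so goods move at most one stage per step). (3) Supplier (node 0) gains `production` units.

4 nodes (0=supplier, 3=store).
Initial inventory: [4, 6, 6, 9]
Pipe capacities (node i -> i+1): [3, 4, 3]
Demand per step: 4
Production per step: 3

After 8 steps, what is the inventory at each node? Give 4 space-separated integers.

Step 1: demand=4,sold=4 ship[2->3]=3 ship[1->2]=4 ship[0->1]=3 prod=3 -> inv=[4 5 7 8]
Step 2: demand=4,sold=4 ship[2->3]=3 ship[1->2]=4 ship[0->1]=3 prod=3 -> inv=[4 4 8 7]
Step 3: demand=4,sold=4 ship[2->3]=3 ship[1->2]=4 ship[0->1]=3 prod=3 -> inv=[4 3 9 6]
Step 4: demand=4,sold=4 ship[2->3]=3 ship[1->2]=3 ship[0->1]=3 prod=3 -> inv=[4 3 9 5]
Step 5: demand=4,sold=4 ship[2->3]=3 ship[1->2]=3 ship[0->1]=3 prod=3 -> inv=[4 3 9 4]
Step 6: demand=4,sold=4 ship[2->3]=3 ship[1->2]=3 ship[0->1]=3 prod=3 -> inv=[4 3 9 3]
Step 7: demand=4,sold=3 ship[2->3]=3 ship[1->2]=3 ship[0->1]=3 prod=3 -> inv=[4 3 9 3]
Step 8: demand=4,sold=3 ship[2->3]=3 ship[1->2]=3 ship[0->1]=3 prod=3 -> inv=[4 3 9 3]

4 3 9 3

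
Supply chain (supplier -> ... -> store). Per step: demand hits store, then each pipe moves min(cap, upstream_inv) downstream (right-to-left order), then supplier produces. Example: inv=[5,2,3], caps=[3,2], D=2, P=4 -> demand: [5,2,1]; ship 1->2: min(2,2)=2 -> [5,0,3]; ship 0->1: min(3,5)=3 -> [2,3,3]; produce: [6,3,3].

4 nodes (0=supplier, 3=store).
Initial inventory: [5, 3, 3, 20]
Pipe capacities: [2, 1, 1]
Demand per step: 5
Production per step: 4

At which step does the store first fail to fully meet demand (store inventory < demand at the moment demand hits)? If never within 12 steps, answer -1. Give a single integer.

Step 1: demand=5,sold=5 ship[2->3]=1 ship[1->2]=1 ship[0->1]=2 prod=4 -> [7 4 3 16]
Step 2: demand=5,sold=5 ship[2->3]=1 ship[1->2]=1 ship[0->1]=2 prod=4 -> [9 5 3 12]
Step 3: demand=5,sold=5 ship[2->3]=1 ship[1->2]=1 ship[0->1]=2 prod=4 -> [11 6 3 8]
Step 4: demand=5,sold=5 ship[2->3]=1 ship[1->2]=1 ship[0->1]=2 prod=4 -> [13 7 3 4]
Step 5: demand=5,sold=4 ship[2->3]=1 ship[1->2]=1 ship[0->1]=2 prod=4 -> [15 8 3 1]
Step 6: demand=5,sold=1 ship[2->3]=1 ship[1->2]=1 ship[0->1]=2 prod=4 -> [17 9 3 1]
Step 7: demand=5,sold=1 ship[2->3]=1 ship[1->2]=1 ship[0->1]=2 prod=4 -> [19 10 3 1]
Step 8: demand=5,sold=1 ship[2->3]=1 ship[1->2]=1 ship[0->1]=2 prod=4 -> [21 11 3 1]
Step 9: demand=5,sold=1 ship[2->3]=1 ship[1->2]=1 ship[0->1]=2 prod=4 -> [23 12 3 1]
Step 10: demand=5,sold=1 ship[2->3]=1 ship[1->2]=1 ship[0->1]=2 prod=4 -> [25 13 3 1]
Step 11: demand=5,sold=1 ship[2->3]=1 ship[1->2]=1 ship[0->1]=2 prod=4 -> [27 14 3 1]
Step 12: demand=5,sold=1 ship[2->3]=1 ship[1->2]=1 ship[0->1]=2 prod=4 -> [29 15 3 1]
First stockout at step 5

5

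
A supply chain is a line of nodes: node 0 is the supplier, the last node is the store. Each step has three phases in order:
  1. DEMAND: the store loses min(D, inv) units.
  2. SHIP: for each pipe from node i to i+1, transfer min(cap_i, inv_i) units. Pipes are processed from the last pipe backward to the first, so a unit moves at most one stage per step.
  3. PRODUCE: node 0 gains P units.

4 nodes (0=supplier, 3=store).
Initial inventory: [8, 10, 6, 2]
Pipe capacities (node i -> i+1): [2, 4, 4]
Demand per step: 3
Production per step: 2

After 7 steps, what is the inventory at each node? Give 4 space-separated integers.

Step 1: demand=3,sold=2 ship[2->3]=4 ship[1->2]=4 ship[0->1]=2 prod=2 -> inv=[8 8 6 4]
Step 2: demand=3,sold=3 ship[2->3]=4 ship[1->2]=4 ship[0->1]=2 prod=2 -> inv=[8 6 6 5]
Step 3: demand=3,sold=3 ship[2->3]=4 ship[1->2]=4 ship[0->1]=2 prod=2 -> inv=[8 4 6 6]
Step 4: demand=3,sold=3 ship[2->3]=4 ship[1->2]=4 ship[0->1]=2 prod=2 -> inv=[8 2 6 7]
Step 5: demand=3,sold=3 ship[2->3]=4 ship[1->2]=2 ship[0->1]=2 prod=2 -> inv=[8 2 4 8]
Step 6: demand=3,sold=3 ship[2->3]=4 ship[1->2]=2 ship[0->1]=2 prod=2 -> inv=[8 2 2 9]
Step 7: demand=3,sold=3 ship[2->3]=2 ship[1->2]=2 ship[0->1]=2 prod=2 -> inv=[8 2 2 8]

8 2 2 8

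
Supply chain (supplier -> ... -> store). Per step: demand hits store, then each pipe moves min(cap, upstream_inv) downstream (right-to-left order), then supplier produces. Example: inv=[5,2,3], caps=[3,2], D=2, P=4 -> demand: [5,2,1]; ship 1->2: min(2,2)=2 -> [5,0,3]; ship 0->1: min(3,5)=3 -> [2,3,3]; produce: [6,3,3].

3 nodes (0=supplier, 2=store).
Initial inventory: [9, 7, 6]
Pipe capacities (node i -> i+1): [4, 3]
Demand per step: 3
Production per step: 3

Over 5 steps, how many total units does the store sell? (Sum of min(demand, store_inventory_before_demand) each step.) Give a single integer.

Step 1: sold=3 (running total=3) -> [8 8 6]
Step 2: sold=3 (running total=6) -> [7 9 6]
Step 3: sold=3 (running total=9) -> [6 10 6]
Step 4: sold=3 (running total=12) -> [5 11 6]
Step 5: sold=3 (running total=15) -> [4 12 6]

Answer: 15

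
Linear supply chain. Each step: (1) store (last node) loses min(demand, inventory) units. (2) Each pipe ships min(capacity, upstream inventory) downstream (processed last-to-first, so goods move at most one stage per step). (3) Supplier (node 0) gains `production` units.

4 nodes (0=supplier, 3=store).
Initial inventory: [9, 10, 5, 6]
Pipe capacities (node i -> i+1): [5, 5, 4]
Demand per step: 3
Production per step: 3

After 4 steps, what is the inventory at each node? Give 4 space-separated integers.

Step 1: demand=3,sold=3 ship[2->3]=4 ship[1->2]=5 ship[0->1]=5 prod=3 -> inv=[7 10 6 7]
Step 2: demand=3,sold=3 ship[2->3]=4 ship[1->2]=5 ship[0->1]=5 prod=3 -> inv=[5 10 7 8]
Step 3: demand=3,sold=3 ship[2->3]=4 ship[1->2]=5 ship[0->1]=5 prod=3 -> inv=[3 10 8 9]
Step 4: demand=3,sold=3 ship[2->3]=4 ship[1->2]=5 ship[0->1]=3 prod=3 -> inv=[3 8 9 10]

3 8 9 10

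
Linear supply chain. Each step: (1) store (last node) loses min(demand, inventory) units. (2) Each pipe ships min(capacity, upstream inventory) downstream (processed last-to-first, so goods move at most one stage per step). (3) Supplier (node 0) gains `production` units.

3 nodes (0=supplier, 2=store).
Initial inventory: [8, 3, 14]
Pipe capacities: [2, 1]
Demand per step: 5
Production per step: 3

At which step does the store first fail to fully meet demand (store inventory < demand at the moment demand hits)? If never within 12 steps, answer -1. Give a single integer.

Step 1: demand=5,sold=5 ship[1->2]=1 ship[0->1]=2 prod=3 -> [9 4 10]
Step 2: demand=5,sold=5 ship[1->2]=1 ship[0->1]=2 prod=3 -> [10 5 6]
Step 3: demand=5,sold=5 ship[1->2]=1 ship[0->1]=2 prod=3 -> [11 6 2]
Step 4: demand=5,sold=2 ship[1->2]=1 ship[0->1]=2 prod=3 -> [12 7 1]
Step 5: demand=5,sold=1 ship[1->2]=1 ship[0->1]=2 prod=3 -> [13 8 1]
Step 6: demand=5,sold=1 ship[1->2]=1 ship[0->1]=2 prod=3 -> [14 9 1]
Step 7: demand=5,sold=1 ship[1->2]=1 ship[0->1]=2 prod=3 -> [15 10 1]
Step 8: demand=5,sold=1 ship[1->2]=1 ship[0->1]=2 prod=3 -> [16 11 1]
Step 9: demand=5,sold=1 ship[1->2]=1 ship[0->1]=2 prod=3 -> [17 12 1]
Step 10: demand=5,sold=1 ship[1->2]=1 ship[0->1]=2 prod=3 -> [18 13 1]
Step 11: demand=5,sold=1 ship[1->2]=1 ship[0->1]=2 prod=3 -> [19 14 1]
Step 12: demand=5,sold=1 ship[1->2]=1 ship[0->1]=2 prod=3 -> [20 15 1]
First stockout at step 4

4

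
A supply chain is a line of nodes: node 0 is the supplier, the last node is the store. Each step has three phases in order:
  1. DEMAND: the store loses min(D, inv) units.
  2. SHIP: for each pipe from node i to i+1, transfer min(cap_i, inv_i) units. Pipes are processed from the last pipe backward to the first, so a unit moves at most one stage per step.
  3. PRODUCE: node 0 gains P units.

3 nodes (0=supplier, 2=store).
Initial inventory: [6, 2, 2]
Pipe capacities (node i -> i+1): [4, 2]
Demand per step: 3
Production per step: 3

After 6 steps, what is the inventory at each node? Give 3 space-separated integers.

Step 1: demand=3,sold=2 ship[1->2]=2 ship[0->1]=4 prod=3 -> inv=[5 4 2]
Step 2: demand=3,sold=2 ship[1->2]=2 ship[0->1]=4 prod=3 -> inv=[4 6 2]
Step 3: demand=3,sold=2 ship[1->2]=2 ship[0->1]=4 prod=3 -> inv=[3 8 2]
Step 4: demand=3,sold=2 ship[1->2]=2 ship[0->1]=3 prod=3 -> inv=[3 9 2]
Step 5: demand=3,sold=2 ship[1->2]=2 ship[0->1]=3 prod=3 -> inv=[3 10 2]
Step 6: demand=3,sold=2 ship[1->2]=2 ship[0->1]=3 prod=3 -> inv=[3 11 2]

3 11 2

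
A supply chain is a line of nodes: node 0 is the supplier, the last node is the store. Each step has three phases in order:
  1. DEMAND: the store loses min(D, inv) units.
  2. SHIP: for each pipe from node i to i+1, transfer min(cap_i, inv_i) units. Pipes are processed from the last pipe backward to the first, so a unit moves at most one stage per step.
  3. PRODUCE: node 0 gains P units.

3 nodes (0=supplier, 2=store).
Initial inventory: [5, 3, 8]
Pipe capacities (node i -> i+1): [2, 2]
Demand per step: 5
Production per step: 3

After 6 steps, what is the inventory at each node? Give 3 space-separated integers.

Step 1: demand=5,sold=5 ship[1->2]=2 ship[0->1]=2 prod=3 -> inv=[6 3 5]
Step 2: demand=5,sold=5 ship[1->2]=2 ship[0->1]=2 prod=3 -> inv=[7 3 2]
Step 3: demand=5,sold=2 ship[1->2]=2 ship[0->1]=2 prod=3 -> inv=[8 3 2]
Step 4: demand=5,sold=2 ship[1->2]=2 ship[0->1]=2 prod=3 -> inv=[9 3 2]
Step 5: demand=5,sold=2 ship[1->2]=2 ship[0->1]=2 prod=3 -> inv=[10 3 2]
Step 6: demand=5,sold=2 ship[1->2]=2 ship[0->1]=2 prod=3 -> inv=[11 3 2]

11 3 2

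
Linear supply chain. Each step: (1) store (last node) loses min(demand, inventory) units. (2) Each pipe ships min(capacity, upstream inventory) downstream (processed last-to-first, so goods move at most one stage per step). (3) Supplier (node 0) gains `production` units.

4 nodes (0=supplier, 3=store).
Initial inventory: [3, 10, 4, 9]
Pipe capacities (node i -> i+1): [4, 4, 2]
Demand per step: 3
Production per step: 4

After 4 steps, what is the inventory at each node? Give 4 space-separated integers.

Step 1: demand=3,sold=3 ship[2->3]=2 ship[1->2]=4 ship[0->1]=3 prod=4 -> inv=[4 9 6 8]
Step 2: demand=3,sold=3 ship[2->3]=2 ship[1->2]=4 ship[0->1]=4 prod=4 -> inv=[4 9 8 7]
Step 3: demand=3,sold=3 ship[2->3]=2 ship[1->2]=4 ship[0->1]=4 prod=4 -> inv=[4 9 10 6]
Step 4: demand=3,sold=3 ship[2->3]=2 ship[1->2]=4 ship[0->1]=4 prod=4 -> inv=[4 9 12 5]

4 9 12 5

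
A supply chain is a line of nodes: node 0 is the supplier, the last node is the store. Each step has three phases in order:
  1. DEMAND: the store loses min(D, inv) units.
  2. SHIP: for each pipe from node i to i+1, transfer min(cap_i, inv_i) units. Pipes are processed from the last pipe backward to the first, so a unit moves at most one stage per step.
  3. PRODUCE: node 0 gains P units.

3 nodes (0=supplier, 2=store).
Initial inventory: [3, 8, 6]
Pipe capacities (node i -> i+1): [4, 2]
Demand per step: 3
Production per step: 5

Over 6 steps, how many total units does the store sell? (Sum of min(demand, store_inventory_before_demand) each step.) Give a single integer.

Step 1: sold=3 (running total=3) -> [5 9 5]
Step 2: sold=3 (running total=6) -> [6 11 4]
Step 3: sold=3 (running total=9) -> [7 13 3]
Step 4: sold=3 (running total=12) -> [8 15 2]
Step 5: sold=2 (running total=14) -> [9 17 2]
Step 6: sold=2 (running total=16) -> [10 19 2]

Answer: 16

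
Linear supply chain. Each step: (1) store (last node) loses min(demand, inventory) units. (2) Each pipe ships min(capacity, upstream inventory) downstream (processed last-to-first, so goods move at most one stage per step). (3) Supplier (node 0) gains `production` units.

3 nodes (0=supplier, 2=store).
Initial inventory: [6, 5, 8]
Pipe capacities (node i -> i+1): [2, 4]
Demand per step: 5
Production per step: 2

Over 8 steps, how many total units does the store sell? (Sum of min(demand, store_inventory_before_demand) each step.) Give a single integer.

Step 1: sold=5 (running total=5) -> [6 3 7]
Step 2: sold=5 (running total=10) -> [6 2 5]
Step 3: sold=5 (running total=15) -> [6 2 2]
Step 4: sold=2 (running total=17) -> [6 2 2]
Step 5: sold=2 (running total=19) -> [6 2 2]
Step 6: sold=2 (running total=21) -> [6 2 2]
Step 7: sold=2 (running total=23) -> [6 2 2]
Step 8: sold=2 (running total=25) -> [6 2 2]

Answer: 25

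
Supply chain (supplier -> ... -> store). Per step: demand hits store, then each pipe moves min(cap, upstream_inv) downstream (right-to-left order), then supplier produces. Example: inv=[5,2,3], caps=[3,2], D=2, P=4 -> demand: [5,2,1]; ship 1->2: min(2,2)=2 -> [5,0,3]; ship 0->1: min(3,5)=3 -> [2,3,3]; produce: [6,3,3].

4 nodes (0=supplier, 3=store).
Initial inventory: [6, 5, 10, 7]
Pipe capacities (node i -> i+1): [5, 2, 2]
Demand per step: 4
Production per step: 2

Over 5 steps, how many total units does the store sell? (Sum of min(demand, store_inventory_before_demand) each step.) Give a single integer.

Answer: 15

Derivation:
Step 1: sold=4 (running total=4) -> [3 8 10 5]
Step 2: sold=4 (running total=8) -> [2 9 10 3]
Step 3: sold=3 (running total=11) -> [2 9 10 2]
Step 4: sold=2 (running total=13) -> [2 9 10 2]
Step 5: sold=2 (running total=15) -> [2 9 10 2]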